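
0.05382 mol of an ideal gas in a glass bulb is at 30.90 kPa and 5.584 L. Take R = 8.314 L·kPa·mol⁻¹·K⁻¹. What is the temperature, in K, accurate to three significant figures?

PV = nRT ⇒ T = PV/(nR) = (30.90 × 5.584) / (0.05382 × 8.314)

T ≈ 386 K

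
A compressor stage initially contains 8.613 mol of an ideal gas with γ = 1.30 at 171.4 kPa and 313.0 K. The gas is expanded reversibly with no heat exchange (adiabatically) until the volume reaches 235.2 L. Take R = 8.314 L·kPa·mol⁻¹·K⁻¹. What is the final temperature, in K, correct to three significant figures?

T₂ ≈ 262 K

From PV = nRT: V₁ = nRT₁/P₁ = 130.8 L.
Reversible adiabatic, γ = 1.30: T₂ = T₁·(V₁/V₂)^(γ−1) = 262.5 K; P₂ = P₁·(V₁/V₂)^γ = 79.91 kPa.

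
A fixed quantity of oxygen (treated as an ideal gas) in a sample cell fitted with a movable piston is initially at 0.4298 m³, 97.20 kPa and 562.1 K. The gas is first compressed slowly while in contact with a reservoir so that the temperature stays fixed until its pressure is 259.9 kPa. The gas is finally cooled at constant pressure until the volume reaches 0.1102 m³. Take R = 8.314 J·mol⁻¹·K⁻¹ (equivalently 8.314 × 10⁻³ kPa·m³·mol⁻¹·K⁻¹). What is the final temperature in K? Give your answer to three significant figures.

T₃ ≈ 385 K

T constant ⇒ Boyle's law P V = const: T₂ = T₁; V₂ = V₁·(P₁/P₂) = 0.1607 m³.
P constant ⇒ V ∝ T: P₃ = P₂; T₃ = T₂·(V₃/V₂) = 385.4 K.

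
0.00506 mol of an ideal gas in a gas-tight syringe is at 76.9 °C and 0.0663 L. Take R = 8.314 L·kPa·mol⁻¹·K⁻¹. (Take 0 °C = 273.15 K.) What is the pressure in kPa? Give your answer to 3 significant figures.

Convert: T = 350.05 K.
PV = nRT ⇒ P = nRT/V = (0.00506 × 8.314 × 350.05) / 0.0663

P ≈ 222 kPa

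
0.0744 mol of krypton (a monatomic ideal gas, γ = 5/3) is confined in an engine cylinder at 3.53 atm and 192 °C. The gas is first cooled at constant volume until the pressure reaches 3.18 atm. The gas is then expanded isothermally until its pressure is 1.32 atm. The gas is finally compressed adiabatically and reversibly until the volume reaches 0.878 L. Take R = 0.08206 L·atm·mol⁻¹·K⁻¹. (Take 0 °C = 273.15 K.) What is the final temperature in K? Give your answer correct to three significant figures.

T₄ ≈ 710 K

Convert: T₁ = 465.1 K.
From PV = nRT: V₁ = nRT₁/P₁ = 0.8045 L.
V constant ⇒ P ∝ T: V₂ = V₁; T₂ = T₁·(P₂/P₁) = 419.0 K.
T constant ⇒ Boyle's law P V = const: T₃ = T₂; V₃ = V₂·(P₂/P₃) = 1.938 L.
Adiabatic (γ = 5/3), T V^(γ−1) and P V^γ constant: T₄ = T₃·(V₃/V₄)^(γ−1) = 710.4 K; P₄ = P₃·(V₃/V₄)^γ = 4.940 atm.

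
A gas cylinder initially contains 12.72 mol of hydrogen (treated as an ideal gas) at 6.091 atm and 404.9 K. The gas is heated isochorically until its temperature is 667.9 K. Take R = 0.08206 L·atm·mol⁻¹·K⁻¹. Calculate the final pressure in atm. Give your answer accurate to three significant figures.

From PV = nRT: V₁ = nRT₁/P₁ = 69.39 L.
V constant ⇒ P ∝ T: V₂ = V₁; P₂ = P₁·(T₂/T₁) = 10.05 atm.

P₂ ≈ 10.0 atm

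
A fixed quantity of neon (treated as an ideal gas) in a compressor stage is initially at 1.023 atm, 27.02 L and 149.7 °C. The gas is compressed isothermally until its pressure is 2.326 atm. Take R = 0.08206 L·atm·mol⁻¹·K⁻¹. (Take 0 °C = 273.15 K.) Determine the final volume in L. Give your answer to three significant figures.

V₂ ≈ 11.9 L

Convert: T₁ = 422.8 K.
Isothermal, so P V is constant: T₂ = T₁; V₂ = V₁·(P₁/P₂) = 11.88 L.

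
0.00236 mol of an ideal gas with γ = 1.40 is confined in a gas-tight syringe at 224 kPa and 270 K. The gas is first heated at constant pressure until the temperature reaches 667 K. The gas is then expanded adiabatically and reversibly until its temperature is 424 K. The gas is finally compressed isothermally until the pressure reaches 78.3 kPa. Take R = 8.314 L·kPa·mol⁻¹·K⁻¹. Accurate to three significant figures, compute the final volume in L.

From PV = nRT: V₁ = nRT₁/P₁ = 0.02365 L.
P constant ⇒ V ∝ T: P₂ = P₁; V₂ = V₁·(T₂/T₁) = 0.05843 L.
Adiabatic (γ = 1.40), T V^(γ−1) and P V^γ constant: P₃ = P₂·(T₃/T₂)^(γ/(γ−1)) = 45.88 kPa; V₃ = V₂·(T₂/T₃)^(1/(γ−1)) = 0.1813 L.
T constant ⇒ Boyle's law P V = const: T₄ = T₃; V₄ = V₃·(P₃/P₄) = 0.1062 L.

V₄ ≈ 0.106 L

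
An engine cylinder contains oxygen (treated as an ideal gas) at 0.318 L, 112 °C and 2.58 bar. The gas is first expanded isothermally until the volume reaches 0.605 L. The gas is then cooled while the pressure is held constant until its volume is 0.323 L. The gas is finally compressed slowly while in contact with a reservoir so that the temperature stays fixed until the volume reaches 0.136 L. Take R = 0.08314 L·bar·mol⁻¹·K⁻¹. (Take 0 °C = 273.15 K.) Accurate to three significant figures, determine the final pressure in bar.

P₄ ≈ 3.22 bar

Convert: T₁ = 385.1 K.
Isothermal, so P V is constant: T₂ = T₁; P₂ = P₁·(V₁/V₂) = 1.356 bar.
P constant ⇒ V ∝ T: P₃ = P₂; T₃ = T₂·(V₃/V₂) = 205.6 K.
T constant ⇒ Boyle's law P V = const: T₄ = T₃; P₄ = P₃·(V₃/V₄) = 3.221 bar.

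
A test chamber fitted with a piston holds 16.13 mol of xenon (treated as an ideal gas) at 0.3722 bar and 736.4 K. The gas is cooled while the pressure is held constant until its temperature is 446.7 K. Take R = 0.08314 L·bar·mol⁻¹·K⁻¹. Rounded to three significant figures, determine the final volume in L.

From PV = nRT: V₁ = nRT₁/P₁ = 2653 L.
P constant ⇒ V ∝ T: P₂ = P₁; V₂ = V₁·(T₂/T₁) = 1609 L.

V₂ ≈ 1.61e+03 L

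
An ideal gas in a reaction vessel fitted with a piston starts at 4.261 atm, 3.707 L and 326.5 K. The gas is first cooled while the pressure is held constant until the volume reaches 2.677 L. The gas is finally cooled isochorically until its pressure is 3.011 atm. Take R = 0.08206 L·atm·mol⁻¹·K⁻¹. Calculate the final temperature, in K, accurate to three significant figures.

P constant ⇒ V ∝ T: P₂ = P₁; T₂ = T₁·(V₂/V₁) = 235.8 K.
Isochoric, so P/T is constant: V₃ = V₂; T₃ = T₂·(P₃/P₂) = 166.6 K.

T₃ ≈ 167 K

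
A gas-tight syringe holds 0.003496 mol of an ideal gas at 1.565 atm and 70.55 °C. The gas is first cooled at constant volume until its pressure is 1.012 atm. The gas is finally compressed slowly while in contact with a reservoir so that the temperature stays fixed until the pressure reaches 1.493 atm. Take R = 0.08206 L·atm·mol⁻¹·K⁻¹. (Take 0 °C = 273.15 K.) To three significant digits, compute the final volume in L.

V₃ ≈ 0.0427 L

Convert: T₁ = 343.7 K.
From PV = nRT: V₁ = nRT₁/P₁ = 0.06300 L.
V constant ⇒ P ∝ T: V₂ = V₁; T₂ = T₁·(P₂/P₁) = 222.3 K.
Isothermal, so P V is constant: T₃ = T₂; V₃ = V₂·(P₂/P₃) = 0.04271 L.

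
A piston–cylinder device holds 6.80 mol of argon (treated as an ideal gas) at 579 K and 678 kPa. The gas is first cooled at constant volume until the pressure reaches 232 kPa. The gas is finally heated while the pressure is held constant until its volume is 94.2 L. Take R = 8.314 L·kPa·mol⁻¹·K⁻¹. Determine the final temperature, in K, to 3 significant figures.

From PV = nRT: V₁ = nRT₁/P₁ = 48.28 L.
V constant ⇒ P ∝ T: V₂ = V₁; T₂ = T₁·(P₂/P₁) = 198.1 K.
P constant ⇒ V ∝ T: P₃ = P₂; T₃ = T₂·(V₃/V₂) = 386.6 K.

T₃ ≈ 387 K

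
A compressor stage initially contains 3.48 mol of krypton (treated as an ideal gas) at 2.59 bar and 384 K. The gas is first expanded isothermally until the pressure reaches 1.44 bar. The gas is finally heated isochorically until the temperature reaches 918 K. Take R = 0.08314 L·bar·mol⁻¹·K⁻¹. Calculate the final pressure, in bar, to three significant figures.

P₃ ≈ 3.44 bar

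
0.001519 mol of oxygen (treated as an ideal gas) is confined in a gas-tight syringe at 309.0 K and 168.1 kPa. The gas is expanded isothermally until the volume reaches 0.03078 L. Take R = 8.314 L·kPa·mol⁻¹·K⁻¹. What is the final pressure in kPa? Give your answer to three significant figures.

P₂ ≈ 127 kPa

From PV = nRT: V₁ = nRT₁/P₁ = 0.02321 L.
T constant ⇒ Boyle's law P V = const: T₂ = T₁; P₂ = P₁·(V₁/V₂) = 126.8 kPa.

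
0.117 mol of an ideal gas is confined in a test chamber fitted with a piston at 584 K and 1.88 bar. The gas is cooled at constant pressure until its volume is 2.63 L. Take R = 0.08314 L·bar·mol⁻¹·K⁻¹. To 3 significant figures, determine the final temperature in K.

From PV = nRT: V₁ = nRT₁/P₁ = 3.022 L.
P constant ⇒ V ∝ T: P₂ = P₁; T₂ = T₁·(V₂/V₁) = 508.3 K.

T₂ ≈ 508 K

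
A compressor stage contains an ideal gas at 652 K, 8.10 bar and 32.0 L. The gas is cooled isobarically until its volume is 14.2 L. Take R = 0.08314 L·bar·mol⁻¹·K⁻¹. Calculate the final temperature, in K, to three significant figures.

P constant ⇒ V ∝ T: P₂ = P₁; T₂ = T₁·(V₂/V₁) = 289.3 K.

T₂ ≈ 289 K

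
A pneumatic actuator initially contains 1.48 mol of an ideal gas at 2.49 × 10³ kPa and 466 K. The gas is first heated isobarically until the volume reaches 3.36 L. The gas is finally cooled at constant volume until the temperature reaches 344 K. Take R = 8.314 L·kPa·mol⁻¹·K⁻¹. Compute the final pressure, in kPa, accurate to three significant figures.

P₃ ≈ 1.26e+03 kPa

From PV = nRT: V₁ = nRT₁/P₁ = 2.303 L.
P constant ⇒ V ∝ T: P₂ = P₁; T₂ = T₁·(V₂/V₁) = 679.9 K.
Isochoric, so P/T is constant: V₃ = V₂; P₃ = P₂·(T₃/T₂) = 1260 kPa.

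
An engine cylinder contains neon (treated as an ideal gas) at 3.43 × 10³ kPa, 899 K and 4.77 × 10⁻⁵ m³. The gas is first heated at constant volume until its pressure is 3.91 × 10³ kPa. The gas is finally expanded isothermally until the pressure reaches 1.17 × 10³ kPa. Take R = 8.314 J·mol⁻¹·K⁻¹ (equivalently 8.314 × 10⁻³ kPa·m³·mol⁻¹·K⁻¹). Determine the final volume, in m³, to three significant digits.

V₃ ≈ 0.000159 m³

V constant ⇒ P ∝ T: V₂ = V₁; T₂ = T₁·(P₂/P₁) = 1025 K.
T constant ⇒ Boyle's law P V = const: T₃ = T₂; V₃ = V₂·(P₂/P₃) = 0.0001594 m³.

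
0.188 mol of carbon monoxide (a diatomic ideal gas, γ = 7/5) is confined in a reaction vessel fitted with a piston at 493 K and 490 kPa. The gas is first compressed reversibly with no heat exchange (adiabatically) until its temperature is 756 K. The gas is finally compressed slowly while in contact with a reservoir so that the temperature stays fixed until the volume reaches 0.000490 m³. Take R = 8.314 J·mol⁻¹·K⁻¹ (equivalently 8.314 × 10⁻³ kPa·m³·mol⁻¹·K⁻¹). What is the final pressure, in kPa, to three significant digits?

P₃ ≈ 2.41e+03 kPa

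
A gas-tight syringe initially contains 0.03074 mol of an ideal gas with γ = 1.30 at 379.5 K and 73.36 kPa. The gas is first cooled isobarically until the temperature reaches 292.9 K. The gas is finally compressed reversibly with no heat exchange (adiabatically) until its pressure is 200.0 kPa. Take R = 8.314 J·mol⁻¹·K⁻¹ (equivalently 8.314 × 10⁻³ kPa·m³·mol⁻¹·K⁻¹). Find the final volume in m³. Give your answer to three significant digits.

From PV = nRT: V₁ = nRT₁/P₁ = 0.001322 m³.
P constant ⇒ V ∝ T: P₂ = P₁; V₂ = V₁·(T₂/T₁) = 0.001020 m³.
Adiabatic (γ = 1.30), T V^(γ−1) and P V^γ constant: T₃ = T₂·(P₃/P₂)^((γ−1)/γ) = 369.2 K; V₃ = V₂·(P₂/P₃)^(1/γ) = 0.0004718 m³.

V₃ ≈ 0.000472 m³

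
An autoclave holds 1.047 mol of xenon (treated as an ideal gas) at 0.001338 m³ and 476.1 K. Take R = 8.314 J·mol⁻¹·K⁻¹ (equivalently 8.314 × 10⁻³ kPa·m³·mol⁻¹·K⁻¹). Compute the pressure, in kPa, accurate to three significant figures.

P ≈ 3.10e+03 kPa

PV = nRT ⇒ P = nRT/V = (1.047 × 8.314 × 10⁻³ × 476.1) / 0.001338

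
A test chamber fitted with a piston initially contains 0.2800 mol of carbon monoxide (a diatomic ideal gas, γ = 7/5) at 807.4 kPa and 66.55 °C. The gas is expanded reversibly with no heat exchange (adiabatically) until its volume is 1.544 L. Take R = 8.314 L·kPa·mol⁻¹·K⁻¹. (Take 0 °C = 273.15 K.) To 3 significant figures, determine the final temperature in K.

T₂ ≈ 283 K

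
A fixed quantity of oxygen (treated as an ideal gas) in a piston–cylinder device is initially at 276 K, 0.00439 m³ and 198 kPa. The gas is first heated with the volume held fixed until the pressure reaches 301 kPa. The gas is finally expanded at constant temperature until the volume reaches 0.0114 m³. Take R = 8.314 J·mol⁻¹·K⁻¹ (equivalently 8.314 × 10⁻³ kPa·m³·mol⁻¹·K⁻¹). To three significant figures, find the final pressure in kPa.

Isochoric, so P/T is constant: V₂ = V₁; T₂ = T₁·(P₂/P₁) = 419.6 K.
T constant ⇒ Boyle's law P V = const: T₃ = T₂; P₃ = P₂·(V₂/V₃) = 115.9 kPa.

P₃ ≈ 116 kPa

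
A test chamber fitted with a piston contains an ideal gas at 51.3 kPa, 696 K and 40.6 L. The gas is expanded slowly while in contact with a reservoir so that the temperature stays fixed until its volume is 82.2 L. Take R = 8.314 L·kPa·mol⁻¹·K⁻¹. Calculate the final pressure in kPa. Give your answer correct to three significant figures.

P₂ ≈ 25.3 kPa

T constant ⇒ Boyle's law P V = const: T₂ = T₁; P₂ = P₁·(V₁/V₂) = 25.34 kPa.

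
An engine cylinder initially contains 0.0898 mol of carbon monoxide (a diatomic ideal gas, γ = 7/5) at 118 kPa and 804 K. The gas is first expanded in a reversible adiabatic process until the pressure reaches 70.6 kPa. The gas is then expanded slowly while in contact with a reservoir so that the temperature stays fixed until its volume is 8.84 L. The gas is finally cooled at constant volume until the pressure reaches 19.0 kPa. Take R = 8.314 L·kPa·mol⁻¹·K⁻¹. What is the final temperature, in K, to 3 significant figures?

From PV = nRT: V₁ = nRT₁/P₁ = 5.087 L.
Adiabatic (γ = 7/5), T V^(γ−1) and P V^γ constant: T₂ = T₁·(P₂/P₁)^((γ−1)/γ) = 694.3 K; V₂ = V₁·(P₁/P₂)^(1/γ) = 7.342 L.
Isothermal, so P V is constant: T₃ = T₂; P₃ = P₂·(V₂/V₃) = 58.63 kPa.
Isochoric, so P/T is constant: V₄ = V₃; T₄ = T₃·(P₄/P₃) = 225.0 K.

T₄ ≈ 225 K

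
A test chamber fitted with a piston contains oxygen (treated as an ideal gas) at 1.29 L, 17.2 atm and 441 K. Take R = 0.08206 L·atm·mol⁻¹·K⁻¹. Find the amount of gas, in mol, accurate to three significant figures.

n ≈ 0.613 mol

PV = nRT ⇒ n = PV/(RT) = (17.2 × 1.29) / (0.08206 × 441)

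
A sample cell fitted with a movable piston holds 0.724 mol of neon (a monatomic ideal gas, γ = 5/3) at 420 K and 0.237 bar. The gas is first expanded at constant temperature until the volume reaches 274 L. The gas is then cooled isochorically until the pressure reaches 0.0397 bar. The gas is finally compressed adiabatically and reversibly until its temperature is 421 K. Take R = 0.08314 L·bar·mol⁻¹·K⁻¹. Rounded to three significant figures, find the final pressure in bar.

From PV = nRT: V₁ = nRT₁/P₁ = 106.7 L.
Isothermal, so P V is constant: T₂ = T₁; P₂ = P₁·(V₁/V₂) = 0.09227 bar.
V constant ⇒ P ∝ T: V₃ = V₂; T₃ = T₂·(P₃/P₂) = 180.7 K.
Adiabatic (γ = 5/3), T V^(γ−1) and P V^γ constant: P₄ = P₃·(T₄/T₃)^(γ/(γ−1)) = 0.3289 bar; V₄ = V₃·(T₃/T₄)^(1/(γ−1)) = 77.06 L.

P₄ ≈ 0.329 bar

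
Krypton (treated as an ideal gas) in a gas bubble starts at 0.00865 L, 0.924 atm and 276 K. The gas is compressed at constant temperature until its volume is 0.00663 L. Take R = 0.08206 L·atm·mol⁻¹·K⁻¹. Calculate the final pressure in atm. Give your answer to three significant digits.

P₂ ≈ 1.21 atm

Isothermal, so P V is constant: T₂ = T₁; P₂ = P₁·(V₁/V₂) = 1.206 atm.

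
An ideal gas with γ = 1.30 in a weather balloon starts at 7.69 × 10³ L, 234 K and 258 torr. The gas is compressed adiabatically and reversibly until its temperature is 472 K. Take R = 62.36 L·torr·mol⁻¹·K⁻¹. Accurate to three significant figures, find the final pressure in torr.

P₂ ≈ 5.40e+03 torr

Reversible adiabatic, γ = 1.30: P₂ = P₁·(T₂/T₁)^(γ/(γ−1)) = 5396 torr; V₂ = V₁·(T₁/T₂)^(1/(γ−1)) = 741.6 L.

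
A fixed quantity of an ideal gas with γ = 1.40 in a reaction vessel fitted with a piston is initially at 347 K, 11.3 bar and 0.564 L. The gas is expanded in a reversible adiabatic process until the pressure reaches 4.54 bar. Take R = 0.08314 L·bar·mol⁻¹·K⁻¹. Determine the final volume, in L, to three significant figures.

Reversible adiabatic, γ = 1.40: T₂ = T₁·(P₂/P₁)^((γ−1)/γ) = 267.4 K; V₂ = V₁·(P₁/P₂)^(1/γ) = 1.082 L.

V₂ ≈ 1.08 L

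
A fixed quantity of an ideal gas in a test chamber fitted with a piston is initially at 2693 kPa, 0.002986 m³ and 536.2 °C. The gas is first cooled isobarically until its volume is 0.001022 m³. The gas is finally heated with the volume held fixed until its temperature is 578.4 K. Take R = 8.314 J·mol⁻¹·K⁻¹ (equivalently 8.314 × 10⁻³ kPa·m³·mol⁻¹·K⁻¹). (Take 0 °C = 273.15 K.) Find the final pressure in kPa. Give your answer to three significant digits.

Convert: T₁ = 809.4 K.
P constant ⇒ V ∝ T: P₂ = P₁; T₂ = T₁·(V₂/V₁) = 277.0 K.
Isochoric, so P/T is constant: V₃ = V₂; P₃ = P₂·(T₃/T₂) = 5623 kPa.

P₃ ≈ 5.62e+03 kPa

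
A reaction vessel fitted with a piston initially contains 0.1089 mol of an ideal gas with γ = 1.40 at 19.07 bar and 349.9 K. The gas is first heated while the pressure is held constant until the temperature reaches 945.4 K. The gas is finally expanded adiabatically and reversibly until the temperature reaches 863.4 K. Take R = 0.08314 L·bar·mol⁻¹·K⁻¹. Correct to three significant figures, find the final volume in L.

V₃ ≈ 0.563 L

From PV = nRT: V₁ = nRT₁/P₁ = 0.1661 L.
P constant ⇒ V ∝ T: P₂ = P₁; V₂ = V₁·(T₂/T₁) = 0.4489 L.
Adiabatic (γ = 1.40), T V^(γ−1) and P V^γ constant: P₃ = P₂·(T₃/T₂)^(γ/(γ−1)) = 13.88 bar; V₃ = V₂·(T₂/T₃)^(1/(γ−1)) = 0.5631 L.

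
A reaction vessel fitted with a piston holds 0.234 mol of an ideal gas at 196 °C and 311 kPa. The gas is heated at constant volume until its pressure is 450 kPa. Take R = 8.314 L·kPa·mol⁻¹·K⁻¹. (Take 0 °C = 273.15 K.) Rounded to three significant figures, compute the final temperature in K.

T₂ ≈ 679 K

Convert: T₁ = 469.1 K.
From PV = nRT: V₁ = nRT₁/P₁ = 2.935 L.
V constant ⇒ P ∝ T: V₂ = V₁; T₂ = T₁·(P₂/P₁) = 678.8 K.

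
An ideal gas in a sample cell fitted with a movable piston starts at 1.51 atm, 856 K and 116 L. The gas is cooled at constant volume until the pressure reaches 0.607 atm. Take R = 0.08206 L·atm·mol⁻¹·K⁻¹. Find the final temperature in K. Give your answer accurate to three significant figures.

T₂ ≈ 344 K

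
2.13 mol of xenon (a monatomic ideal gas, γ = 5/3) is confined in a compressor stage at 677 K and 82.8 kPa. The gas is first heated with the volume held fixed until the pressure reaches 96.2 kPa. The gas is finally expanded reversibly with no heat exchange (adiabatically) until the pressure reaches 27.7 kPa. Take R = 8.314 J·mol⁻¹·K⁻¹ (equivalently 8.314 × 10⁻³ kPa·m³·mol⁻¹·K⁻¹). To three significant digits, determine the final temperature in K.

T₃ ≈ 478 K

From PV = nRT: V₁ = nRT₁/P₁ = 0.1448 m³.
V constant ⇒ P ∝ T: V₂ = V₁; T₂ = T₁·(P₂/P₁) = 786.6 K.
Reversible adiabatic, γ = 5/3: T₃ = T₂·(P₃/P₂)^((γ−1)/γ) = 478.0 K; V₃ = V₂·(P₂/P₃)^(1/γ) = 0.3056 m³.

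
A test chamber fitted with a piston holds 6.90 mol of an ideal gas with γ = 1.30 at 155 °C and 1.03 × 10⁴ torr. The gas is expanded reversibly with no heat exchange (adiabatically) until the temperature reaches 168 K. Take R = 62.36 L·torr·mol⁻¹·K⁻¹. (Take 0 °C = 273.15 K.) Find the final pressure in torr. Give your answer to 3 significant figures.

Convert: T₁ = 428.1 K.
From PV = nRT: V₁ = nRT₁/P₁ = 17.89 L.
Reversible adiabatic, γ = 1.30: P₂ = P₁·(T₂/T₁)^(γ/(γ−1)) = 178.8 torr; V₂ = V₁·(T₁/T₂)^(1/(γ−1)) = 404.4 L.

P₂ ≈ 179 torr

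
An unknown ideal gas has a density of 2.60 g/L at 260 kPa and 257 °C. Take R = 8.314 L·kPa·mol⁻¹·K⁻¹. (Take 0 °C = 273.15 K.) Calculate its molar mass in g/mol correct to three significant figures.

ρ = PM/(RT) ⇒ M = ρRT/P = (2.60 × 8.314 × 530.1) / 260

M ≈ 44.1 g/mol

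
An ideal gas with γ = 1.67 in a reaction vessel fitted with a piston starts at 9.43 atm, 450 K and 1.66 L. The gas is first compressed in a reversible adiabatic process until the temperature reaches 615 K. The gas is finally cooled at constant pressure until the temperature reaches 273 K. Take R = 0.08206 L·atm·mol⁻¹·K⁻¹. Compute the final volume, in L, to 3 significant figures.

Reversible adiabatic, γ = 1.67: P₂ = P₁·(T₂/T₁)^(γ/(γ−1)) = 20.54 atm; V₂ = V₁·(T₁/T₂)^(1/(γ−1)) = 1.041 L.
P constant ⇒ V ∝ T: P₃ = P₂; V₃ = V₂·(T₃/T₂) = 0.4623 L.

V₃ ≈ 0.462 L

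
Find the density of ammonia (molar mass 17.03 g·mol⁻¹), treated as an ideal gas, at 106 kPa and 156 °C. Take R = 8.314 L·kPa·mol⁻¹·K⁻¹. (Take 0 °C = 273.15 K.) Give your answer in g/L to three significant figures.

ρ ≈ 0.506 g/L

ρ = PM/(RT) = (106 × 17.03) / (8.314 × 429.1)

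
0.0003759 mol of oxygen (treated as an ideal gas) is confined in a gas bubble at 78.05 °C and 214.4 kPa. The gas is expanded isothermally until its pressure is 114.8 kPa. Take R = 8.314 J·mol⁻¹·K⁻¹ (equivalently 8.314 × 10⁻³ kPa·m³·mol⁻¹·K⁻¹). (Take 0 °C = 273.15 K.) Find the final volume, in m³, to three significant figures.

Convert: T₁ = 351.2 K.
From PV = nRT: V₁ = nRT₁/P₁ = 5.119e-06 m³.
Isothermal, so P V is constant: T₂ = T₁; V₂ = V₁·(P₁/P₂) = 9.561e-06 m³.

V₂ ≈ 9.56e-06 m³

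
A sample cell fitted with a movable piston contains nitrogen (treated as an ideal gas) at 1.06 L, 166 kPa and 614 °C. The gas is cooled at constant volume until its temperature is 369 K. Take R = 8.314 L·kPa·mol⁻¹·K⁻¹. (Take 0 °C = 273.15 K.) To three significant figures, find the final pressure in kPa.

P₂ ≈ 69.0 kPa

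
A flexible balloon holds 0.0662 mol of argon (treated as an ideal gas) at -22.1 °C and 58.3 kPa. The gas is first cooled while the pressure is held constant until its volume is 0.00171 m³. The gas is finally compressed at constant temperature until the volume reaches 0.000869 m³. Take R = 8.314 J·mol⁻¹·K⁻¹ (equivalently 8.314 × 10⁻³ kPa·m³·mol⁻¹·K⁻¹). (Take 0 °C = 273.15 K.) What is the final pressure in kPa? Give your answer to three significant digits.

P₃ ≈ 115 kPa

Convert: T₁ = 251.0 K.
From PV = nRT: V₁ = nRT₁/P₁ = 0.002370 m³.
Isobaric, so V/T is constant: P₂ = P₁; T₂ = T₁·(V₂/V₁) = 181.1 K.
T constant ⇒ Boyle's law P V = const: T₃ = T₂; P₃ = P₂·(V₂/V₃) = 114.7 kPa.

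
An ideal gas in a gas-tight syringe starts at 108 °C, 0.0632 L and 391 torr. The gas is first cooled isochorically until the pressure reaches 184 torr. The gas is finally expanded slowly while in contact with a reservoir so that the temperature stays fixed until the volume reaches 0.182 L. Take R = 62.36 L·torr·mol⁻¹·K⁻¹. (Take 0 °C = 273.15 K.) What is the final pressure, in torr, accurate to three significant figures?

P₃ ≈ 63.9 torr

Convert: T₁ = 381.1 K.
V constant ⇒ P ∝ T: V₂ = V₁; T₂ = T₁·(P₂/P₁) = 179.4 K.
Isothermal, so P V is constant: T₃ = T₂; P₃ = P₂·(V₂/V₃) = 63.89 torr.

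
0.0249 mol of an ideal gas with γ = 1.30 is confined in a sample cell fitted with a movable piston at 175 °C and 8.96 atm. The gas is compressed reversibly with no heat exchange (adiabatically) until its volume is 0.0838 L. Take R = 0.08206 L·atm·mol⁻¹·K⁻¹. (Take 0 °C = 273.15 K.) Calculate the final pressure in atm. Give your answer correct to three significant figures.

Convert: T₁ = 448.1 K.
From PV = nRT: V₁ = nRT₁/P₁ = 0.1022 L.
Adiabatic (γ = 1.30), T V^(γ−1) and P V^γ constant: T₂ = T₁·(V₁/V₂)^(γ−1) = 475.6 K; P₂ = P₁·(V₁/V₂)^γ = 11.60 atm.

P₂ ≈ 11.6 atm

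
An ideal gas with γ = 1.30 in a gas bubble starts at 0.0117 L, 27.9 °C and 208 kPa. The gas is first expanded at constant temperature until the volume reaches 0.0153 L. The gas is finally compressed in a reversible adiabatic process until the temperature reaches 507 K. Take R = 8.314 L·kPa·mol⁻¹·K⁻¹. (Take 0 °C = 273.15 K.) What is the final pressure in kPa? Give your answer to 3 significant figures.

Convert: T₁ = 301.0 K.
T constant ⇒ Boyle's law P V = const: T₂ = T₁; P₂ = P₁·(V₁/V₂) = 159.1 kPa.
Reversible adiabatic, γ = 1.30: P₃ = P₂·(T₃/T₂)^(γ/(γ−1)) = 1522 kPa; V₃ = V₂·(T₂/T₃)^(1/(γ−1)) = 0.002692 L.

P₃ ≈ 1.52e+03 kPa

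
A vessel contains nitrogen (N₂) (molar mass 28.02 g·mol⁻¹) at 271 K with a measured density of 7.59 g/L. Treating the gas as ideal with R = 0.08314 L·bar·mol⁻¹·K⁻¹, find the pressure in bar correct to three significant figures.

ρ = PM/(RT) ⇒ P = ρRT/M = (7.59 × 0.08314 × 271.0) / 28.02

P ≈ 6.10 bar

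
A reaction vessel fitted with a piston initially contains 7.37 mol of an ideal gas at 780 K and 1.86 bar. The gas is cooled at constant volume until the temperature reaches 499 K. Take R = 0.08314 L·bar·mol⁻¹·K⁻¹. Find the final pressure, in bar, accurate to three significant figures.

P₂ ≈ 1.19 bar

From PV = nRT: V₁ = nRT₁/P₁ = 257.0 L.
V constant ⇒ P ∝ T: V₂ = V₁; P₂ = P₁·(T₂/T₁) = 1.190 bar.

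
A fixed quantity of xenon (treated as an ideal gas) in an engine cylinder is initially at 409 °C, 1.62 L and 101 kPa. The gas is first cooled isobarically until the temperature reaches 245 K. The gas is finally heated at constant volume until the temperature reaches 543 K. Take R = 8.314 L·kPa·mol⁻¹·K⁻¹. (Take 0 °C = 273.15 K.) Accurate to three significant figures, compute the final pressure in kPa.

P₃ ≈ 224 kPa

Convert: T₁ = 682.1 K.
Isobaric, so V/T is constant: P₂ = P₁; V₂ = V₁·(T₂/T₁) = 0.5818 L.
Isochoric, so P/T is constant: V₃ = V₂; P₃ = P₂·(T₃/T₂) = 223.8 kPa.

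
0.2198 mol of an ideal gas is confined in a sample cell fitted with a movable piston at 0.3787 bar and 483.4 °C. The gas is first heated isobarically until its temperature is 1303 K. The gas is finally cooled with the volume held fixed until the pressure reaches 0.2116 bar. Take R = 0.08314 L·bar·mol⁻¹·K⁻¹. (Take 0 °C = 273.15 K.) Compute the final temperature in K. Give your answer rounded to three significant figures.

Convert: T₁ = 756.5 K.
From PV = nRT: V₁ = nRT₁/P₁ = 36.51 L.
P constant ⇒ V ∝ T: P₂ = P₁; V₂ = V₁·(T₂/T₁) = 62.88 L.
Isochoric, so P/T is constant: V₃ = V₂; T₃ = T₂·(P₃/P₂) = 728.1 K.

T₃ ≈ 728 K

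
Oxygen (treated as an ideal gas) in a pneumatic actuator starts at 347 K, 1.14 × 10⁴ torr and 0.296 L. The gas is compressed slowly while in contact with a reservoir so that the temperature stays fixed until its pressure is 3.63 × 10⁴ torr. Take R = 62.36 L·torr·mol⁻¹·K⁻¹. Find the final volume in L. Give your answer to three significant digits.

T constant ⇒ Boyle's law P V = const: T₂ = T₁; V₂ = V₁·(P₁/P₂) = 0.09296 L.

V₂ ≈ 0.0930 L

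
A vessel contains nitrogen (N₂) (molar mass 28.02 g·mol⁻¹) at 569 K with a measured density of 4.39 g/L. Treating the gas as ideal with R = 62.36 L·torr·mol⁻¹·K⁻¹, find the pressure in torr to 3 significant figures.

ρ = PM/(RT) ⇒ P = ρRT/M = (4.39 × 62.36 × 569.0) / 28.02

P ≈ 5.56e+03 torr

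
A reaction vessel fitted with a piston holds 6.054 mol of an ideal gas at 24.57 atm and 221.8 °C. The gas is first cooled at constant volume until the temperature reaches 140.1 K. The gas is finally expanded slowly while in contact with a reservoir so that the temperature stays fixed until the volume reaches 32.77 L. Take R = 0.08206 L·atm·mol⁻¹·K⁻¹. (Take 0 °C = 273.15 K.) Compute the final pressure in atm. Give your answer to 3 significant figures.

P₃ ≈ 2.12 atm

Convert: T₁ = 494.9 K.
From PV = nRT: V₁ = nRT₁/P₁ = 10.01 L.
V constant ⇒ P ∝ T: V₂ = V₁; P₂ = P₁·(T₂/T₁) = 6.955 atm.
T constant ⇒ Boyle's law P V = const: T₃ = T₂; P₃ = P₂·(V₂/V₃) = 2.124 atm.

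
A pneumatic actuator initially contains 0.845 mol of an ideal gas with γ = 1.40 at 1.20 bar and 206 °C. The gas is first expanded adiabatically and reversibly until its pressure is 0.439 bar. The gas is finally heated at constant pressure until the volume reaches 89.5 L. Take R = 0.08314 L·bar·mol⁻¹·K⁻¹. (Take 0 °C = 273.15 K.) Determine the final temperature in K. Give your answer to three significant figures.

Convert: T₁ = 479.1 K.
From PV = nRT: V₁ = nRT₁/P₁ = 28.05 L.
Reversible adiabatic, γ = 1.40: T₂ = T₁·(P₂/P₁)^((γ−1)/γ) = 359.5 K; V₂ = V₁·(P₁/P₂)^(1/γ) = 57.53 L.
P constant ⇒ V ∝ T: P₃ = P₂; T₃ = T₂·(V₃/V₂) = 559.3 K.

T₃ ≈ 559 K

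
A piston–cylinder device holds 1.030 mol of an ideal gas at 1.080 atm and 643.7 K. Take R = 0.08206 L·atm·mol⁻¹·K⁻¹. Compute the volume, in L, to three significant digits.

PV = nRT ⇒ V = nRT/P = (1.030 × 0.08206 × 643.7) / 1.080

V ≈ 50.4 L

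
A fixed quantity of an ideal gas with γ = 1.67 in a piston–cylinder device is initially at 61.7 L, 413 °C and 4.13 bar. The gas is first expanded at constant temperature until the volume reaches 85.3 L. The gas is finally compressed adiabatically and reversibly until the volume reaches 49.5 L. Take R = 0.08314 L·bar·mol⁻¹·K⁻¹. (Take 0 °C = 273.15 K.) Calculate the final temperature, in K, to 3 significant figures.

T₃ ≈ 988 K

Convert: T₁ = 686.1 K.
T constant ⇒ Boyle's law P V = const: T₂ = T₁; P₂ = P₁·(V₁/V₂) = 2.987 bar.
Reversible adiabatic, γ = 1.67: T₃ = T₂·(V₂/V₃)^(γ−1) = 988.0 K; P₃ = P₂·(V₂/V₃)^γ = 7.413 bar.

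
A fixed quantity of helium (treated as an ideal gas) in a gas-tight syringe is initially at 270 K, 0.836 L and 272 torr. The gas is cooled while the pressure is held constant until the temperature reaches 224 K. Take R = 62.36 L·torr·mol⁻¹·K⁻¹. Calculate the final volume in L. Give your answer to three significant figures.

V₂ ≈ 0.694 L

P constant ⇒ V ∝ T: P₂ = P₁; V₂ = V₁·(T₂/T₁) = 0.6936 L.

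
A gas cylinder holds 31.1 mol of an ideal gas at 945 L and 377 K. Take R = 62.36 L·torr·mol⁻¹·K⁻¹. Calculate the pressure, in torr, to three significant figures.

P ≈ 774 torr

PV = nRT ⇒ P = nRT/V = (31.1 × 62.36 × 377) / 945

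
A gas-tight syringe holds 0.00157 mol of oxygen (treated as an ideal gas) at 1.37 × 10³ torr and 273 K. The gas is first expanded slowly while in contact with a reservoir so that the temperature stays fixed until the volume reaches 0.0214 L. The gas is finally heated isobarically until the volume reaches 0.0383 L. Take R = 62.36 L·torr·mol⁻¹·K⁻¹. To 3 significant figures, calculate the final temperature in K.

From PV = nRT: V₁ = nRT₁/P₁ = 0.01951 L.
Isothermal, so P V is constant: T₂ = T₁; P₂ = P₁·(V₁/V₂) = 1249 torr.
Isobaric, so V/T is constant: P₃ = P₂; T₃ = T₂·(V₃/V₂) = 488.6 K.

T₃ ≈ 489 K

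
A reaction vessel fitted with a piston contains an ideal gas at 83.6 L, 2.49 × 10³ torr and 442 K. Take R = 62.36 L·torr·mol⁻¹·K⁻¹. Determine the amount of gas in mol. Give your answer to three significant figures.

PV = nRT ⇒ n = PV/(RT) = (2.49e+03 × 83.6) / (62.36 × 442)

n ≈ 7.55 mol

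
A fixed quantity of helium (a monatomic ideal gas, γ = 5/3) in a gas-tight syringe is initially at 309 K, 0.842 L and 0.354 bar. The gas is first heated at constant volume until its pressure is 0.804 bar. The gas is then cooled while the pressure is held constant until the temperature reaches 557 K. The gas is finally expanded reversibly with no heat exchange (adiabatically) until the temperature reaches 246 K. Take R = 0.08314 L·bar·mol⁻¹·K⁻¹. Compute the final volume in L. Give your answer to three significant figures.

V₄ ≈ 2.28 L

V constant ⇒ P ∝ T: V₂ = V₁; T₂ = T₁·(P₂/P₁) = 701.8 K.
Isobaric, so V/T is constant: P₃ = P₂; V₃ = V₂·(T₃/T₂) = 0.6683 L.
Adiabatic (γ = 5/3), T V^(γ−1) and P V^γ constant: P₄ = P₃·(T₄/T₃)^(γ/(γ−1)) = 0.1042 bar; V₄ = V₃·(T₃/T₄)^(1/(γ−1)) = 2.277 L.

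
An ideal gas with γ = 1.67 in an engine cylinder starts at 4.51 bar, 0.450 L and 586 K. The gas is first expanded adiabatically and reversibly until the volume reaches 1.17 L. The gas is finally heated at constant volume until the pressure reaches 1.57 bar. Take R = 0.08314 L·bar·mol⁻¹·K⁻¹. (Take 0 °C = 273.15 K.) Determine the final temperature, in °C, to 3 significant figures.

T₃ ≈ 257 °C

Reversible adiabatic, γ = 1.67: T₂ = T₁·(V₁/V₂)^(γ−1) = 308.9 K; P₂ = P₁·(V₁/V₂)^γ = 0.9145 bar.
Isochoric, so P/T is constant: V₃ = V₂; T₃ = T₂·(P₃/P₂) = 530.4 K.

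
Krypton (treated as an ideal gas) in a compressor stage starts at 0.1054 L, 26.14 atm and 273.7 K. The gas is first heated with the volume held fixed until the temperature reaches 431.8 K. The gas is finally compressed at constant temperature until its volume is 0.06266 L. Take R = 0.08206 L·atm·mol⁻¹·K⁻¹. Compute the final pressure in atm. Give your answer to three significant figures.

P₃ ≈ 69.4 atm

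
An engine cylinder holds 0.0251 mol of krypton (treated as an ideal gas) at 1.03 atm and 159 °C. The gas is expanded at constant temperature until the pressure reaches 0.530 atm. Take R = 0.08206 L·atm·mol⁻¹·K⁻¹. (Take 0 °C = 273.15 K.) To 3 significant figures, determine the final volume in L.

V₂ ≈ 1.68 L

Convert: T₁ = 432.1 K.
From PV = nRT: V₁ = nRT₁/P₁ = 0.8642 L.
T constant ⇒ Boyle's law P V = const: T₂ = T₁; V₂ = V₁·(P₁/P₂) = 1.679 L.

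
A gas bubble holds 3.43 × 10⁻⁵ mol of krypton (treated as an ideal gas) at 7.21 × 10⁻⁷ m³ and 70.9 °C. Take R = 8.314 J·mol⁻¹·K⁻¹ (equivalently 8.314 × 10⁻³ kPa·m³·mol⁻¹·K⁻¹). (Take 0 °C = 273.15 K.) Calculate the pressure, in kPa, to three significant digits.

P ≈ 136 kPa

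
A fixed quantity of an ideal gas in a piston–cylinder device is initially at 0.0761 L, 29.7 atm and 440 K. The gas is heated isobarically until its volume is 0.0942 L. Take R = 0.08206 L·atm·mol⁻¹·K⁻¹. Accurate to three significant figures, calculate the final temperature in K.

P constant ⇒ V ∝ T: P₂ = P₁; T₂ = T₁·(V₂/V₁) = 544.7 K.

T₂ ≈ 545 K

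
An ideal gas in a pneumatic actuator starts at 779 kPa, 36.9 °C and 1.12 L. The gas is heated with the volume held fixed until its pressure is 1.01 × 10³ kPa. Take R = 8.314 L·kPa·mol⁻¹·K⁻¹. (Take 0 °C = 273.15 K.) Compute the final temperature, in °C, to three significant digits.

T₂ ≈ 129 °C

Convert: T₁ = 310.0 K.
Isochoric, so P/T is constant: V₂ = V₁; T₂ = T₁·(P₂/P₁) = 402.0 K.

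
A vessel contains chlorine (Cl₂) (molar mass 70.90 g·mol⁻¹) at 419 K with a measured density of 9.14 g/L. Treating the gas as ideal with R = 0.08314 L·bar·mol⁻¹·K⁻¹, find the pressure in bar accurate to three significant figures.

ρ = PM/(RT) ⇒ P = ρRT/M = (9.14 × 0.08314 × 419.0) / 70.90

P ≈ 4.49 bar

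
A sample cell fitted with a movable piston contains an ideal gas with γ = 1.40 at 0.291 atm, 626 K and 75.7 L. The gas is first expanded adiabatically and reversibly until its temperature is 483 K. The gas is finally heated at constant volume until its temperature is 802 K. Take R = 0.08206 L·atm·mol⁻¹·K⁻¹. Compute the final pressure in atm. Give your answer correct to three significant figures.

P₃ ≈ 0.195 atm

Reversible adiabatic, γ = 1.40: P₂ = P₁·(T₂/T₁)^(γ/(γ−1)) = 0.1174 atm; V₂ = V₁·(T₁/T₂)^(1/(γ−1)) = 144.8 L.
Isochoric, so P/T is constant: V₃ = V₂; P₃ = P₂·(T₃/T₂) = 0.1950 atm.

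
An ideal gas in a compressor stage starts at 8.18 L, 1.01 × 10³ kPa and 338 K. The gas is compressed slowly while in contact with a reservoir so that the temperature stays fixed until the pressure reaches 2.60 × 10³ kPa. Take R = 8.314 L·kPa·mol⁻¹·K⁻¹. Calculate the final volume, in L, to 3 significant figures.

V₂ ≈ 3.18 L

Isothermal, so P V is constant: T₂ = T₁; V₂ = V₁·(P₁/P₂) = 3.178 L.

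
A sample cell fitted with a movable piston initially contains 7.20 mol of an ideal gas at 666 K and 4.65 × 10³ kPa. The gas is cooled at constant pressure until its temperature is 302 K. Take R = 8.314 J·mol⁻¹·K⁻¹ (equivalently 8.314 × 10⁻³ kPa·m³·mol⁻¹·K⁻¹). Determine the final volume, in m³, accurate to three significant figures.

V₂ ≈ 0.00389 m³

From PV = nRT: V₁ = nRT₁/P₁ = 0.008574 m³.
Isobaric, so V/T is constant: P₂ = P₁; V₂ = V₁·(T₂/T₁) = 0.003888 m³.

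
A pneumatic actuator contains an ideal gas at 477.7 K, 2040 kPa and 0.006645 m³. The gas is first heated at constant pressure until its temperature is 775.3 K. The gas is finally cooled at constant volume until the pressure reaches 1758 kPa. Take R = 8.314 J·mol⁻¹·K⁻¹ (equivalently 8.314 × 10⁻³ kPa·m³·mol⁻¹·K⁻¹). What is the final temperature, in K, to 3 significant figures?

T₃ ≈ 668 K

P constant ⇒ V ∝ T: P₂ = P₁; V₂ = V₁·(T₂/T₁) = 0.01078 m³.
V constant ⇒ P ∝ T: V₃ = V₂; T₃ = T₂·(P₃/P₂) = 668.1 K.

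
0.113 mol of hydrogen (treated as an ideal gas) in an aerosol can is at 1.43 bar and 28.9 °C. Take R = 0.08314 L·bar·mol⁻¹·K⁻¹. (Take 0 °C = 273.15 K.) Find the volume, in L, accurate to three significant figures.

V ≈ 1.98 L

Convert: T = 302.05 K.
PV = nRT ⇒ V = nRT/P = (0.113 × 0.08314 × 302.05) / 1.43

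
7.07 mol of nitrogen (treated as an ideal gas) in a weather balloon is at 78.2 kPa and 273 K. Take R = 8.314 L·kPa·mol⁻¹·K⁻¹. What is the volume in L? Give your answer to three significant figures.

PV = nRT ⇒ V = nRT/P = (7.07 × 8.314 × 273) / 78.2

V ≈ 205 L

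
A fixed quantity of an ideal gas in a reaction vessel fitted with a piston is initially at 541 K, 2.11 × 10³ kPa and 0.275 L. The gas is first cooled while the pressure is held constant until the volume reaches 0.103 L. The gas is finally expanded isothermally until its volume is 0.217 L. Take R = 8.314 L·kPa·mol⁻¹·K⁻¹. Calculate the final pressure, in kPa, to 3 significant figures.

P constant ⇒ V ∝ T: P₂ = P₁; T₂ = T₁·(V₂/V₁) = 202.6 K.
T constant ⇒ Boyle's law P V = const: T₃ = T₂; P₃ = P₂·(V₂/V₃) = 1002 kPa.

P₃ ≈ 1.00e+03 kPa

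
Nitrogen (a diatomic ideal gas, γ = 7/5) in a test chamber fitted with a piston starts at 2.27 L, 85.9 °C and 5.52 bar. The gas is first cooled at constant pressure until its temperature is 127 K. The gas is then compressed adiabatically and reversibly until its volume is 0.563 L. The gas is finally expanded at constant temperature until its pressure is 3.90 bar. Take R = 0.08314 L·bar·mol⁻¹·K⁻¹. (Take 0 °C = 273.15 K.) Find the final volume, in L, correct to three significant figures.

V₄ ≈ 1.31 L

Convert: T₁ = 359.0 K.
Isobaric, so V/T is constant: P₂ = P₁; V₂ = V₁·(T₂/T₁) = 0.8029 L.
Adiabatic (γ = 7/5), T V^(γ−1) and P V^γ constant: T₃ = T₂·(V₂/V₃)^(γ−1) = 146.4 K; P₃ = P₂·(V₂/V₃)^γ = 9.073 bar.
T constant ⇒ Boyle's law P V = const: T₄ = T₃; V₄ = V₃·(P₃/P₄) = 1.310 L.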